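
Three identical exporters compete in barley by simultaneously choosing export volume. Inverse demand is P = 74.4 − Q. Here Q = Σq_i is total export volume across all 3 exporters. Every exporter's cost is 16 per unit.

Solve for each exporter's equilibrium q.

14.6

A representative exporter's profit is π_i = q_i(74.4 − Q) − 16q_i, with Q = q_i + Σ_{j≠i} q_j.
First-order condition: 58.4 − 2q_i − Σ_{j≠i} q_j = 0.
In a symmetric equilibrium every exporter chooses the same q, so Σ_{j≠i} q_j = 2q. The condition becomes 58.4 − 4q = 0, giving q = 58.4/4 = 14.6.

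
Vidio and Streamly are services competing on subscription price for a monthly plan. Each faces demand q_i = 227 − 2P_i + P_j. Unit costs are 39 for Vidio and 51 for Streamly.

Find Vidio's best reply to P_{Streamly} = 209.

128.5

Vidio's profit: π = (P_{Vidio} − 39)(227 − 2P_{Vidio} + P_{Streamly}).
∂π/∂P_{Vidio} = 305 − 4P_{Vidio} + P_{Streamly} = 0 ⇒ P_{Vidio} = 76.25 + 0.25P_{Streamly}.
At P_{Streamly} = 209: P_{Vidio} = 76.25 + 0.25·209 = 128.5.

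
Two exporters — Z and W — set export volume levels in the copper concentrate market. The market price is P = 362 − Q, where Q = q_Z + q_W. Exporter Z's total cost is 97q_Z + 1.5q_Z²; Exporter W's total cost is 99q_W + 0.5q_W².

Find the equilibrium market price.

Exporter Z's profit: π = q_Z(362 − (q_Z + q_W)) − 97q_Z − 1.5q_Z².
∂π/∂q_Z = 265 − 5q_Z − q_W = 0, so q_Z = 53 − 0.2q_W.
For W: ∂π/∂q_W = 263 − 3q_W − q_Z = 0 ⇒ q_W = 263/3 − (1/3)q_Z.
Substituting the second reaction function into the first: q_Z = 53 − 0.2(263/3 − (1/3)q_Z), which gives (14/15)q_Z = 532/15 ⇒ q_Z = 38.
Then q_W = 263/3 − (1/3)·38 = 75.
Equilibrium price: P = 362 − 113 = 249.

249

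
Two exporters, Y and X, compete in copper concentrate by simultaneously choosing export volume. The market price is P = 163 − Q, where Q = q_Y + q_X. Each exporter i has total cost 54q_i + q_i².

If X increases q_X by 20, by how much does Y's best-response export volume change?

-5

Exporter Y's profit: π = q_Y(163 − (q_Y + q_X)) − 54q_Y − q_Y².
∂π/∂q_Y = 109 − 4q_Y − q_X = 0, so q_Y = 27.25 − 0.25q_X.
The reaction-function slope is −0.25, so a 20-unit rise in q_X moves q_Y by −0.25 × 20 = −5. Y's best response falls — the actions are strategic substitutes.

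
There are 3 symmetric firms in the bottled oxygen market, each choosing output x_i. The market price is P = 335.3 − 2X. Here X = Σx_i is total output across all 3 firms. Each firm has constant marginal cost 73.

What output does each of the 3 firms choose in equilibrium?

32.7875

A representative firm's profit is π_i = x_i(335.3 − 2X) − 73x_i, with X = x_i + Σ_{j≠i} x_j.
First-order condition: 262.3 − 4x_i − 2Σ_{j≠i} x_j = 0.
Imposing symmetry (x_j = x for all j) turns Σ_{j≠i} x_j into 2x, so 262.3 = 8x and x = 32.7875.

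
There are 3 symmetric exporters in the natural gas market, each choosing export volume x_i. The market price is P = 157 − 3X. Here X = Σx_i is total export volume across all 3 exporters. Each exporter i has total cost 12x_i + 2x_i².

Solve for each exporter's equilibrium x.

A representative exporter's profit is π_i = x_i(157 − 3X) − 12x_i − 2x_i², with X = x_i + Σ_{j≠i} x_j.
First-order condition: 145 − 10x_i − 3Σ_{j≠i} x_j = 0.
With identical exporters, set every x_j = x: then 145 − 10x − 6x = 0, i.e. x = 145/16 = 9.0625.

9.0625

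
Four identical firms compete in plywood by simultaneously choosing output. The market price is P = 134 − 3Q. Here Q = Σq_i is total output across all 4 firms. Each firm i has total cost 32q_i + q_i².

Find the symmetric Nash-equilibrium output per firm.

A representative firm's profit is π_i = q_i(134 − 3Q) − 32q_i − q_i², with Q = q_i + Σ_{j≠i} q_j.
First-order condition: 102 − 8q_i − 3Σ_{j≠i} q_j = 0.
In a symmetric equilibrium every firm chooses the same q, so Σ_{j≠i} q_j = 3q. The condition becomes 102 − 17q = 0, giving q = 102/17 = 6.

6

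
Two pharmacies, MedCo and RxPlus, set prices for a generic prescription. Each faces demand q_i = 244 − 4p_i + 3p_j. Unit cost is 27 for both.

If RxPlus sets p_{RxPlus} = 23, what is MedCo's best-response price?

52.625

MedCo's profit: π = (p_{MedCo} − 27)(244 − 4p_{MedCo} + 3p_{RxPlus}).
∂π/∂p_{MedCo} = 352 − 8p_{MedCo} + 3p_{RxPlus} = 0 ⇒ p_{MedCo} = 44 + 0.375p_{RxPlus}.
At p_{RxPlus} = 23: p_{MedCo} = 44 + 0.375·23 = 52.625.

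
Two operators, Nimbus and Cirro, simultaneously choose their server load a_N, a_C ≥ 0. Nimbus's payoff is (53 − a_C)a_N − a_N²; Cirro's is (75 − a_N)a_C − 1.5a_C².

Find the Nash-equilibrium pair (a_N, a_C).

Expanding Nimbus's payoff: 53a_N − a_Ca_N − a_N².
∂π/∂a_N = 53 − a_C − 2a_N = 0, so a_N = 26.5 − 0.5a_C.
Likewise for Cirro: a_C = 25 − (1/3)a_N.
Substituting the second reaction function into the first: a_N = 26.5 − 0.5(25 − (1/3)a_N), which gives (5/6)a_N = 14 ⇒ a_N = 16.8.
Then a_C = 25 − (1/3)·16.8 = 19.4.

16.8, 19.4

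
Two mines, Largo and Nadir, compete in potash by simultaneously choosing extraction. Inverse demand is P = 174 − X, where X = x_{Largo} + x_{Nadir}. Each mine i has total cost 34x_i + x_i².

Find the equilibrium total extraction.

Mine Largo's profit: π = x_{Largo}(174 − (x_{Largo} + x_{Nadir})) − 34x_{Largo} − x_{Largo}².
∂π/∂x_{Largo} = 140 − 4x_{Largo} − x_{Nadir} = 0, so x_{Largo} = 35 − 0.25x_{Nadir}.
The game is symmetric, so in equilibrium x_{Nadir} = x_{Largo}: the reaction function gives 1.25x_{Largo} = 35, hence x_{Largo} = 28.
Total extraction: 28 + 28 = 56.

56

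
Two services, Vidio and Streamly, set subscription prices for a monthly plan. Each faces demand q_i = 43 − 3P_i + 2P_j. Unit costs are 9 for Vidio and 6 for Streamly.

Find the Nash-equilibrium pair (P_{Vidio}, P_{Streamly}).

16.9375, 15.8125

Vidio's profit: π = (P_{Vidio} − 9)(43 − 3P_{Vidio} + 2P_{Streamly}).
∂π/∂P_{Vidio} = 70 − 6P_{Vidio} + 2P_{Streamly} = 0 ⇒ P_{Vidio} = 35/3 + (1/3)P_{Streamly}.
Similarly P_{Streamly} = 61/6 + (1/3)P_{Vidio}.
Plugging P_{Streamly} into Vidio's best response: P_{Vidio} = 35/3 + (1/3)(61/6 + (1/3)P_{Vidio}) ⇒ (8/9)P_{Vidio} = 271/18, so P_{Vidio} = 16.9375.
Then P_{Streamly} = 61/6 + (1/3)·16.9375 = 15.8125.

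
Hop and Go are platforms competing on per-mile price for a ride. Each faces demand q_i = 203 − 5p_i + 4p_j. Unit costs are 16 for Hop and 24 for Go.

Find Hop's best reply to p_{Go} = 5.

Hop's profit: π = (p_{Hop} − 16)(203 − 5p_{Hop} + 4p_{Go}).
∂π/∂p_{Hop} = 283 − 10p_{Hop} + 4p_{Go} = 0 ⇒ p_{Hop} = 28.3 + 0.4p_{Go}.
At p_{Go} = 5: p_{Hop} = 28.3 + 0.4·5 = 30.3.

30.3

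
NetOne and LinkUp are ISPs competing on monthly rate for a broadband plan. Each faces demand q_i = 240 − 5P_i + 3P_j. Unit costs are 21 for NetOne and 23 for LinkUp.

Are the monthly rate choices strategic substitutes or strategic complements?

strategic complements

NetOne's profit: π = (P_{NetOne} − 21)(240 − 5P_{NetOne} + 3P_{LinkUp}).
∂π/∂P_{NetOne} = 345 − 10P_{NetOne} + 3P_{LinkUp} = 0 ⇒ P_{NetOne} = 34.5 + 0.3P_{LinkUp}.
The best-response slope dP_{NetOne}/dP_{LinkUp} = 0.3 > 0: the reaction function is upward-sloping, so the choices are strategic complements.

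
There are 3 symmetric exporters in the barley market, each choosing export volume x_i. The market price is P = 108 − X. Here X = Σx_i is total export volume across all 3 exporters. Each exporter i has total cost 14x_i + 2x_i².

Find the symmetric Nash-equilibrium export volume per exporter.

11.75

A representative exporter's profit is π_i = x_i(108 − X) − 14x_i − 2x_i², with X = x_i + Σ_{j≠i} x_j.
First-order condition: 94 − 6x_i − Σ_{j≠i} x_j = 0.
With identical exporters, set every x_j = x: then 94 − 6x − 2x = 0, i.e. x = 94/8 = 11.75.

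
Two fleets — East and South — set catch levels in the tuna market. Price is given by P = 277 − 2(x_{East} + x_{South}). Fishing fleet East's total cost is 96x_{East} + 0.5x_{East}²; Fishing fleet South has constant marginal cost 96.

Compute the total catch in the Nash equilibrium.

56.5625

Fishing fleet East's profit: π = x_{East}(277 − 2(x_{East} + x_{South})) − 96x_{East} − 0.5x_{East}².
∂π/∂x_{East} = 181 − 5x_{East} − 2x_{South} = 0, so x_{East} = 36.2 − 0.4x_{South}.
For South: ∂π/∂x_{South} = 181 − 4x_{South} − 2x_{East} = 0 ⇒ x_{South} = 45.25 − 0.5x_{East}.
Substituting the second reaction function into the first: x_{East} = 36.2 − 0.4(45.25 − 0.5x_{East}), which gives 0.8x_{East} = 18.1 ⇒ x_{East} = 22.625.
Then x_{South} = 45.25 − 0.5·22.625 = 33.9375.
Total catch: 22.625 + 33.9375 = 56.5625.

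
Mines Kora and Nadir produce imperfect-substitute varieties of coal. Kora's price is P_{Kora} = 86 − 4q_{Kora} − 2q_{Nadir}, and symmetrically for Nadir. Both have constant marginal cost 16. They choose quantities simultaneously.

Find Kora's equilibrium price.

44

Mine Kora's profit: π = q_{Kora}(86 − 4q_{Kora} − 2q_{Nadir}) − 16q_{Kora}.
∂π/∂q_{Kora} = 70 − 8q_{Kora} − 2q_{Nadir} = 0 ⇒ q_{Kora} = 8.75 − 0.25q_{Nadir}.
Setting q_{Kora} = q_{Nadir} in the reaction function: q_{Kora} = 8.75 − 0.25q_{Kora}, so q_{Kora} = 8.75 / 1.25 = 7.
P_{Kora} = 86 − 4·7 − 2·7 = 44.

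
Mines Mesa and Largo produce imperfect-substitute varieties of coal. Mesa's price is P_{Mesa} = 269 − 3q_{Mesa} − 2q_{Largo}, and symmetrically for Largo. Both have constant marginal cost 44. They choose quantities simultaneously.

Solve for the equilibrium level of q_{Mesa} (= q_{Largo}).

28.125

Mine Mesa's profit: π = q_{Mesa}(269 − 3q_{Mesa} − 2q_{Largo}) − 44q_{Mesa}.
∂π/∂q_{Mesa} = 225 − 6q_{Mesa} − 2q_{Largo} = 0 ⇒ q_{Mesa} = 37.5 − (1/3)q_{Largo}.
Setting q_{Mesa} = q_{Largo} in the reaction function: q_{Mesa} = 37.5 − (1/3)q_{Mesa}, so q_{Mesa} = 37.5 / (4/3) = 28.125.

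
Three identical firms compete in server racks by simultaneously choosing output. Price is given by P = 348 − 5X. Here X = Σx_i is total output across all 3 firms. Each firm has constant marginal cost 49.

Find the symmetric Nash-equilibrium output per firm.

A representative firm's profit is π_i = x_i(348 − 5X) − 49x_i, with X = x_i + Σ_{j≠i} x_j.
First-order condition: 299 − 10x_i − 5Σ_{j≠i} x_j = 0.
Imposing symmetry (x_j = x for all j) turns Σ_{j≠i} x_j into 2x, so 299 = 20x and x = 14.95.

14.95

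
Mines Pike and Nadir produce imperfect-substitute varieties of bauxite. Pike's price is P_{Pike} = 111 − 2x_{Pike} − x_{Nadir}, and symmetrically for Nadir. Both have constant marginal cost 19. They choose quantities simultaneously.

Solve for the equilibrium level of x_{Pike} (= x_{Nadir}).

Mine Pike's profit: π = x_{Pike}(111 − 2x_{Pike} − x_{Nadir}) − 19x_{Pike}.
∂π/∂x_{Pike} = 92 − 4x_{Pike} − x_{Nadir} = 0 ⇒ x_{Pike} = 23 − 0.25x_{Nadir}.
Setting x_{Pike} = x_{Nadir} in the reaction function: x_{Pike} = 23 − 0.25x_{Pike}, so x_{Pike} = 23 / 1.25 = 18.4.

18.4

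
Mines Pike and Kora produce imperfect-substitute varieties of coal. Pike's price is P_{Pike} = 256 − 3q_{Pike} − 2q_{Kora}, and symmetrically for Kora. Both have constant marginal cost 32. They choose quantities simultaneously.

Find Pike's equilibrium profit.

Mine Pike's profit: π = q_{Pike}(256 − 3q_{Pike} − 2q_{Kora}) − 32q_{Pike}.
∂π/∂q_{Pike} = 224 − 6q_{Pike} − 2q_{Kora} = 0 ⇒ q_{Pike} = 112/3 − (1/3)q_{Kora}.
Setting q_{Pike} = q_{Kora} in the reaction function: q_{Pike} = 112/3 − (1/3)q_{Pike}, so q_{Pike} = (112/3) / (4/3) = 28.
P_{Pike} = 256 − 3·28 − 2·28 = 116.
Profit = (116 − 32)·28 = 2352.

2352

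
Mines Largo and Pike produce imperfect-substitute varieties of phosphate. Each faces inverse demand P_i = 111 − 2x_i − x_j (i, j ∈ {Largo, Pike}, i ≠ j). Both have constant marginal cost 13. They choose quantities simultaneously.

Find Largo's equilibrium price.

Mine Largo's profit: π = x_{Largo}(111 − 2x_{Largo} − x_{Pike}) − 13x_{Largo}.
∂π/∂x_{Largo} = 98 − 4x_{Largo} − x_{Pike} = 0 ⇒ x_{Largo} = 24.5 − 0.25x_{Pike}.
By symmetry x_{Pike} = x_{Largo}; substituting into the reaction function, 1.25x_{Largo} = 24.5 and x_{Largo} = 19.6.
P_{Largo} = 111 − 2·19.6 − 19.6 = 52.2.

52.2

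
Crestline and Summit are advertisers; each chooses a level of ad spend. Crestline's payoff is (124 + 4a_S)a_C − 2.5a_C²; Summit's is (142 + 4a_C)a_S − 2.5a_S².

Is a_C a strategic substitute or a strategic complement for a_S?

Expanding Crestline's payoff: 124a_C + 4a_Sa_C − 2.5a_C².
∂π/∂a_C = 124 + 4a_S − 5a_C = 0, so a_C = 24.8 + 0.8a_S.
The best-response slope da_C/da_S = 0.8 > 0: the reaction function is upward-sloping, so the choices are strategic complements.

strategic complements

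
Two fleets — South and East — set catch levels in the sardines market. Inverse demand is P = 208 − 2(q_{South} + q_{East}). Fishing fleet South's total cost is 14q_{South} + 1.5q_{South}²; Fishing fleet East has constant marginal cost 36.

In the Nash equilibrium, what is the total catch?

Fishing fleet South's profit: π = q_{South}(208 − 2(q_{South} + q_{East})) − 14q_{South} − 1.5q_{South}².
∂π/∂q_{South} = 194 − 7q_{South} − 2q_{East} = 0, so q_{South} = 194/7 − (2/7)q_{East}.
For East: ∂π/∂q_{East} = 172 − 4q_{East} − 2q_{South} = 0 ⇒ q_{East} = 43 − 0.5q_{South}.
Plugging q_{East} into South's best response: q_{South} = 194/7 − (2/7)(43 − 0.5q_{South}) ⇒ (6/7)q_{South} = 108/7, so q_{South} = 18.
Then q_{East} = 43 − 0.5·18 = 34.
Total catch: 18 + 34 = 52.

52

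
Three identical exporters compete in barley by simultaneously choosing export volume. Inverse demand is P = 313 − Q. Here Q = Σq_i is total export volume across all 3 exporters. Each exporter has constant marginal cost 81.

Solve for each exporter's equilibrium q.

A representative exporter's profit is π_i = q_i(313 − Q) − 81q_i, with Q = q_i + Σ_{j≠i} q_j.
First-order condition: 232 − 2q_i − Σ_{j≠i} q_j = 0.
Imposing symmetry (q_j = q for all j) turns Σ_{j≠i} q_j into 2q, so 232 = 4q and q = 58.

58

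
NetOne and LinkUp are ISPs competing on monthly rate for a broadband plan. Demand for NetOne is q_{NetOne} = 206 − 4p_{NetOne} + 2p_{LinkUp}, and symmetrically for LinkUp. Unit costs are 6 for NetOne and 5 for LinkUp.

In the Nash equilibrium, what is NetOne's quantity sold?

NetOne's profit: π = (p_{NetOne} − 6)(206 − 4p_{NetOne} + 2p_{LinkUp}).
∂π/∂p_{NetOne} = 230 − 8p_{NetOne} + 2p_{LinkUp} = 0 ⇒ p_{NetOne} = 28.75 + 0.25p_{LinkUp}.
Similarly p_{LinkUp} = 28.25 + 0.25p_{NetOne}.
Plugging p_{LinkUp} into NetOne's best response: p_{NetOne} = 28.75 + 0.25(28.25 + 0.25p_{NetOne}) ⇒ 0.9375p_{NetOne} = 35.8125, so p_{NetOne} = 38.2.
Then p_{LinkUp} = 28.25 + 0.25·38.2 = 37.8.
q_{NetOne} = 206 − 4·38.2 + 2·37.8 = 128.8.

128.8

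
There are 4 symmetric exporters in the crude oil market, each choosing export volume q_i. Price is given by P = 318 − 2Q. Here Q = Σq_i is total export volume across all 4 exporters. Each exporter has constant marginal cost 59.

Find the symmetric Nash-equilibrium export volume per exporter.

A representative exporter's profit is π_i = q_i(318 − 2Q) − 59q_i, with Q = q_i + Σ_{j≠i} q_j.
First-order condition: 259 − 4q_i − 2Σ_{j≠i} q_j = 0.
In a symmetric equilibrium every exporter chooses the same q, so Σ_{j≠i} q_j = 3q. The condition becomes 259 − 10q = 0, giving q = 259/10 = 25.9.

25.9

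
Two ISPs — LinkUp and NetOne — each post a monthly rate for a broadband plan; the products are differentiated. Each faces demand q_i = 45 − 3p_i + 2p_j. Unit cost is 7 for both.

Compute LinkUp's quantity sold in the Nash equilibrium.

LinkUp's profit: π = (p_{LinkUp} − 7)(45 − 3p_{LinkUp} + 2p_{NetOne}).
∂π/∂p_{LinkUp} = 66 − 6p_{LinkUp} + 2p_{NetOne} = 0 ⇒ p_{LinkUp} = 11 + (1/3)p_{NetOne}.
By symmetry p_{NetOne} = p_{LinkUp}; substituting into the reaction function, (2/3)p_{LinkUp} = 11 and p_{LinkUp} = 16.5.
q_{LinkUp} = 45 − 3·16.5 + 2·16.5 = 28.5.

28.5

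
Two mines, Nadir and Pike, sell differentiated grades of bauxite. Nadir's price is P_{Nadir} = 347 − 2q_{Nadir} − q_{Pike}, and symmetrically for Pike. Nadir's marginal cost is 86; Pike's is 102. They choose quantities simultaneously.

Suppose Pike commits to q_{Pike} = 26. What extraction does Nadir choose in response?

58.75

Mine Nadir's profit: π = q_{Nadir}(347 − 2q_{Nadir} − q_{Pike}) − 86q_{Nadir}.
∂π/∂q_{Nadir} = 261 − 4q_{Nadir} − q_{Pike} = 0 ⇒ q_{Nadir} = 65.25 − 0.25q_{Pike}.
At q_{Pike} = 26: q_{Nadir} = 65.25 − 0.25·26 = 58.75.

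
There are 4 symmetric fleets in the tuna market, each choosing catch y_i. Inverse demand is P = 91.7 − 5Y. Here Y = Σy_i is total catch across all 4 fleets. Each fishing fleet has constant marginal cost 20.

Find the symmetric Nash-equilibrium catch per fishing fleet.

A representative fishing fleet's profit is π_i = y_i(91.7 − 5Y) − 20y_i, with Y = y_i + Σ_{j≠i} y_j.
First-order condition: 71.7 − 10y_i − 5Σ_{j≠i} y_j = 0.
In a symmetric equilibrium every fishing fleet chooses the same y, so Σ_{j≠i} y_j = 3y. The condition becomes 71.7 − 25y = 0, giving y = 71.7/25 = 2.868.

2.868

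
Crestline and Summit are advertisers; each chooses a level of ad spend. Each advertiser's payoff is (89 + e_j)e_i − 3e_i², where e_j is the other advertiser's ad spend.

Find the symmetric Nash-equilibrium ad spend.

17.8

Crestline's payoff is (89 + e_S)e_C − 3e_C².
∂π/∂e_C = 89 + e_S − 6e_C = 0, so e_C = 89/6 + (1/6)e_S.
The game is symmetric, so in equilibrium e_S = e_C: the reaction function gives (5/6)e_C = 89/6, hence e_C = 17.8.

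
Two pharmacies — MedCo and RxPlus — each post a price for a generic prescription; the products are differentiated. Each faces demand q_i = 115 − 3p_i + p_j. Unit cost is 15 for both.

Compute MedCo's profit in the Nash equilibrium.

MedCo's profit: π = (p_{MedCo} − 15)(115 − 3p_{MedCo} + p_{RxPlus}).
∂π/∂p_{MedCo} = 160 − 6p_{MedCo} + p_{RxPlus} = 0 ⇒ p_{MedCo} = 80/3 + (1/6)p_{RxPlus}.
By symmetry p_{RxPlus} = p_{MedCo}; substituting into the reaction function, (5/6)p_{MedCo} = 80/3 and p_{MedCo} = 32.
q_{MedCo} = 115 − 3·32 + 32 = 51.
Profit = (32 − 15)·51 = 867.

867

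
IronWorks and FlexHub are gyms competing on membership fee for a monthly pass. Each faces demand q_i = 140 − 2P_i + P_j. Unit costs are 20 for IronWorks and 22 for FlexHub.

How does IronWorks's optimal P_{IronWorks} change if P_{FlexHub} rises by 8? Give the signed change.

2

IronWorks's profit: π = (P_{IronWorks} − 20)(140 − 2P_{IronWorks} + P_{FlexHub}).
∂π/∂P_{IronWorks} = 180 − 4P_{IronWorks} + P_{FlexHub} = 0 ⇒ P_{IronWorks} = 45 + 0.25P_{FlexHub}.
The reaction-function slope is 0.25, so an 8-unit rise in P_{FlexHub} moves P_{IronWorks} by 0.25 × 8 = 2. IronWorks's best response rises — the actions are strategic complements.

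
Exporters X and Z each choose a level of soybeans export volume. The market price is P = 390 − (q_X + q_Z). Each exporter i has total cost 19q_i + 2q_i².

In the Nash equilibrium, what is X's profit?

Exporter X's profit: π = q_X(390 − (q_X + q_Z)) − 19q_X − 2q_X².
∂π/∂q_X = 371 − 6q_X − q_Z = 0, so q_X = 371/6 − (1/6)q_Z.
Setting q_X = q_Z in the reaction function: q_X = 371/6 − (1/6)q_X, so q_X = (371/6) / (7/6) = 53.
Price P = 390 − 106 = 284.
X's profit: (284 − 19)·53 − 2(53)² = 8427.

8427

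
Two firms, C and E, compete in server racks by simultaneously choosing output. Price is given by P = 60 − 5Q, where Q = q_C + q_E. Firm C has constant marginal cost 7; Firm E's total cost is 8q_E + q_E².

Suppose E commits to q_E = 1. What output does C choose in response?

Firm C's profit: π = q_C(60 − 5(q_C + q_E)) − 7q_C.
∂π/∂q_C = 53 − 10q_C − 5q_E = 0, so q_C = 5.3 − 0.5q_E.
At q_E = 1: q_C = 5.3 − 0.5·1 = 4.8.

4.8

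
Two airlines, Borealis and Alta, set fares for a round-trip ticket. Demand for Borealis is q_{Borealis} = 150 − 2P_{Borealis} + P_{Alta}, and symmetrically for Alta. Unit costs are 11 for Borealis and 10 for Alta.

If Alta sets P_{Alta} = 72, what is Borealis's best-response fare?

61

Borealis's profit: π = (P_{Borealis} − 11)(150 − 2P_{Borealis} + P_{Alta}).
∂π/∂P_{Borealis} = 172 − 4P_{Borealis} + P_{Alta} = 0 ⇒ P_{Borealis} = 43 + 0.25P_{Alta}.
At P_{Alta} = 72: P_{Borealis} = 43 + 0.25·72 = 61.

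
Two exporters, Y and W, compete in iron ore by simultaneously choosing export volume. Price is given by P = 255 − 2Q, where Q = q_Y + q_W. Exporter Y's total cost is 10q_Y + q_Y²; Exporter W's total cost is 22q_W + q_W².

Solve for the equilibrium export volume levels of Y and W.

31.375, 28.375

Exporter Y's profit: π = q_Y(255 − 2(q_Y + q_W)) − 10q_Y − q_Y².
∂π/∂q_Y = 245 − 6q_Y − 2q_W = 0, so q_Y = 245/6 − (1/3)q_W.
By the same steps for W: q_W = 233/6 − (1/3)q_Y.
Solving the two reaction functions simultaneously: (1 − (−1/3)(−1/3))q_Y = 245/6 − (1/3)·(233/6), so (8/9)q_Y = 251/9 and q_Y = 31.375.
Then q_W = 233/6 − (1/3)·31.375 = 28.375.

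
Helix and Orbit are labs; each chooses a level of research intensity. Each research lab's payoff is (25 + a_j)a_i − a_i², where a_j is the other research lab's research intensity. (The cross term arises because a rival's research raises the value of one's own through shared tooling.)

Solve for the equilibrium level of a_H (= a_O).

25

Helix's payoff is (25 + a_O)a_H − a_H².
∂π/∂a_H = 25 + a_O − 2a_H = 0, so a_H = 12.5 + 0.5a_O.
The game is symmetric, so in equilibrium a_O = a_H: the reaction function gives 0.5a_H = 12.5, hence a_H = 25.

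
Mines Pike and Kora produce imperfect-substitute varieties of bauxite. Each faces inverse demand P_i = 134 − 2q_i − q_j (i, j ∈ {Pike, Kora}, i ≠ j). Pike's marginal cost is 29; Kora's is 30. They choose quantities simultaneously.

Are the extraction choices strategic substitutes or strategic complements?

Mine Pike's profit: π = q_{Pike}(134 − 2q_{Pike} − q_{Kora}) − 29q_{Pike}.
∂π/∂q_{Pike} = 105 − 4q_{Pike} − q_{Kora} = 0 ⇒ q_{Pike} = 26.25 − 0.25q_{Kora}.
The best-response slope dq_{Pike}/dq_{Kora} = −0.25 < 0: the reaction function is downward-sloping, so the choices are strategic substitutes.

strategic substitutes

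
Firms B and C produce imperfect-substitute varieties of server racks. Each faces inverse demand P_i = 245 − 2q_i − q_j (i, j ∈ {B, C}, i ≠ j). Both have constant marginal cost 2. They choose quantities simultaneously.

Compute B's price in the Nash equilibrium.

Firm B's profit: π = q_B(245 − 2q_B − q_C) − 2q_B.
∂π/∂q_B = 243 − 4q_B − q_C = 0 ⇒ q_B = 60.75 − 0.25q_C.
By symmetry q_C = q_B; substituting into the reaction function, 1.25q_B = 60.75 and q_B = 48.6.
P_B = 245 − 2·48.6 − 48.6 = 99.2.

99.2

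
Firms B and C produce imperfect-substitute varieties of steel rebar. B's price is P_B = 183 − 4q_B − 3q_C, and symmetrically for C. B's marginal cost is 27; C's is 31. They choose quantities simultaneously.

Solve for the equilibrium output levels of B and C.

Firm B's profit: π = q_B(183 − 4q_B − 3q_C) − 27q_B.
∂π/∂q_B = 156 − 8q_B − 3q_C = 0 ⇒ q_B = 19.5 − 0.375q_C.
Similarly q_C = 19 − 0.375q_B.
Substituting the second reaction function into the first: q_B = 19.5 − 0.375(19 − 0.375q_B), which gives (55/64)q_B = 12.375 ⇒ q_B = 14.4.
Then q_C = 19 − 0.375·14.4 = 13.6.

14.4, 13.6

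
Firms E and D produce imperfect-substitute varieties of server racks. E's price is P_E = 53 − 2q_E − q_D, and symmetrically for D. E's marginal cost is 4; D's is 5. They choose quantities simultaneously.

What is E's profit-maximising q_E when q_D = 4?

Firm E's profit: π = q_E(53 − 2q_E − q_D) − 4q_E.
∂π/∂q_E = 49 − 4q_E − q_D = 0 ⇒ q_E = 12.25 − 0.25q_D.
At q_D = 4: q_E = 12.25 − 0.25·4 = 11.25.

11.25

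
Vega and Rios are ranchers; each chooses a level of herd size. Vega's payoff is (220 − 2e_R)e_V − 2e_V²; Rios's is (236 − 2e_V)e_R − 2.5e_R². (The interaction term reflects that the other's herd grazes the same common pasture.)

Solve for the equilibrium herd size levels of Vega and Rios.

39.25, 31.5

Expanding Vega's payoff: 220e_V − 2e_Re_V − 2e_V².
∂π/∂e_V = 220 − 2e_R − 4e_V = 0, so e_V = 55 − 0.5e_R.
Likewise for Rios: e_R = 47.2 − 0.4e_V.
Solving the two reaction functions simultaneously: (1 − (−0.5)(−0.4))e_V = 55 − 0.5·47.2, so 0.8e_V = 31.4 and e_V = 39.25.
Then e_R = 47.2 − 0.4·39.25 = 31.5.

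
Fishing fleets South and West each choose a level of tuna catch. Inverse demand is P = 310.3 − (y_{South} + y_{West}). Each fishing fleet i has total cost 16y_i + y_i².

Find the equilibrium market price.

192.58

Fishing fleet South's profit: π = y_{South}(310.3 − (y_{South} + y_{West})) − 16y_{South} − y_{South}².
∂π/∂y_{South} = 294.3 − 4y_{South} − y_{West} = 0, so y_{South} = 73.575 − 0.25y_{West}.
The game is symmetric, so in equilibrium y_{West} = y_{South}: the reaction function gives 1.25y_{South} = 73.575, hence y_{South} = 58.86.
Equilibrium price: P = 310.3 − 117.72 = 192.58.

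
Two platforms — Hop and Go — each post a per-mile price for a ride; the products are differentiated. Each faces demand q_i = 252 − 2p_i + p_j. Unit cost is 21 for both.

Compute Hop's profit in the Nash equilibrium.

11858

Hop's profit: π = (p_{Hop} − 21)(252 − 2p_{Hop} + p_{Go}).
∂π/∂p_{Hop} = 294 − 4p_{Hop} + p_{Go} = 0 ⇒ p_{Hop} = 73.5 + 0.25p_{Go}.
By symmetry p_{Go} = p_{Hop}; substituting into the reaction function, 0.75p_{Hop} = 73.5 and p_{Hop} = 98.
q_{Hop} = 252 − 2·98 + 98 = 154.
Profit = (98 − 21)·154 = 11858.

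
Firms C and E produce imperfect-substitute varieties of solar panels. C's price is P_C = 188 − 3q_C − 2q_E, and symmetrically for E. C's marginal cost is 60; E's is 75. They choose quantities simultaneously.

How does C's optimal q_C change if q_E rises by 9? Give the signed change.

Firm C's profit: π = q_C(188 − 3q_C − 2q_E) − 60q_C.
∂π/∂q_C = 128 − 6q_C − 2q_E = 0 ⇒ q_C = 64/3 − (1/3)q_E.
The reaction-function slope is −1/3, so a 9-unit rise in q_E moves q_C by −1/3 × 9 = −3. C's best response falls — the actions are strategic substitutes.

-3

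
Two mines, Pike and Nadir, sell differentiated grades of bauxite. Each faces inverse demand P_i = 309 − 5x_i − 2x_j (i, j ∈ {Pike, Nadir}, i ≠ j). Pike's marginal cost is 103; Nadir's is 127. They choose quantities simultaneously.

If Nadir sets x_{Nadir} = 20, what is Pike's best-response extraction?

16.6

Mine Pike's profit: π = x_{Pike}(309 − 5x_{Pike} − 2x_{Nadir}) − 103x_{Pike}.
∂π/∂x_{Pike} = 206 − 10x_{Pike} − 2x_{Nadir} = 0 ⇒ x_{Pike} = 20.6 − 0.2x_{Nadir}.
At x_{Nadir} = 20: x_{Pike} = 20.6 − 0.2·20 = 16.6.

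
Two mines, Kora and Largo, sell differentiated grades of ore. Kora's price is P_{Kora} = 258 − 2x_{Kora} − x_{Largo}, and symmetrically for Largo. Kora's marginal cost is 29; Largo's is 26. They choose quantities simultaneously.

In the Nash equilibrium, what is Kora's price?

120.2

Mine Kora's profit: π = x_{Kora}(258 − 2x_{Kora} − x_{Largo}) − 29x_{Kora}.
∂π/∂x_{Kora} = 229 − 4x_{Kora} − x_{Largo} = 0 ⇒ x_{Kora} = 57.25 − 0.25x_{Largo}.
Similarly x_{Largo} = 58 − 0.25x_{Kora}.
Solving the two reaction functions simultaneously: (1 − (−0.25)(−0.25))x_{Kora} = 57.25 − 0.25·58, so 0.9375x_{Kora} = 42.75 and x_{Kora} = 45.6.
Then x_{Largo} = 58 − 0.25·45.6 = 46.6.
P_{Kora} = 258 − 2·45.6 − 46.6 = 120.2.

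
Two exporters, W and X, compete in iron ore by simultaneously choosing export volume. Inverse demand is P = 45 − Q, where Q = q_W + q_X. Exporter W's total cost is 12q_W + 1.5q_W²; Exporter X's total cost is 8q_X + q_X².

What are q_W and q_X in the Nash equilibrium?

5, 8

Exporter W's profit: π = q_W(45 − (q_W + q_X)) − 12q_W − 1.5q_W².
∂π/∂q_W = 33 − 5q_W − q_X = 0, so q_W = 6.6 − 0.2q_X.
For X: ∂π/∂q_X = 37 − 4q_X − q_W = 0 ⇒ q_X = 9.25 − 0.25q_W.
Solving the two reaction functions simultaneously: (1 − (−0.2)(−0.25))q_W = 6.6 − 0.2·9.25, so 0.95q_W = 4.75 and q_W = 5.
Then q_X = 9.25 − 0.25·5 = 8.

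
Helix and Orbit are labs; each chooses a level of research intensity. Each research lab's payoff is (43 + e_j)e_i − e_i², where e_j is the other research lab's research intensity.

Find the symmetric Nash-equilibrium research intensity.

43

Helix's payoff is (43 + e_O)e_H − e_H².
∂π/∂e_H = 43 + e_O − 2e_H = 0, so e_H = 21.5 + 0.5e_O.
By symmetry e_O = e_H; substituting into the reaction function, 0.5e_H = 21.5 and e_H = 43.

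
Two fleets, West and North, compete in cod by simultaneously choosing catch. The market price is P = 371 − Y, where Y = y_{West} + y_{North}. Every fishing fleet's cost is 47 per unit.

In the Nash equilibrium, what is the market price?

Fishing fleet West's profit: π = y_{West}(371 − (y_{West} + y_{North})) − 47y_{West}.
∂π/∂y_{West} = 324 − 2y_{West} − y_{North} = 0, so y_{West} = 162 − 0.5y_{North}.
The game is symmetric, so in equilibrium y_{North} = y_{West}: the reaction function gives 1.5y_{West} = 162, hence y_{West} = 108.
Equilibrium price: P = 371 − 216 = 155.

155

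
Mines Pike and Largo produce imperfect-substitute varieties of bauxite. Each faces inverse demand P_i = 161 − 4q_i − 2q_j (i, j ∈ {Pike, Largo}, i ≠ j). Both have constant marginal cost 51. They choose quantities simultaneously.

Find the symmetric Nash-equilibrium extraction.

Mine Pike's profit: π = q_{Pike}(161 − 4q_{Pike} − 2q_{Largo}) − 51q_{Pike}.
∂π/∂q_{Pike} = 110 − 8q_{Pike} − 2q_{Largo} = 0 ⇒ q_{Pike} = 13.75 − 0.25q_{Largo}.
By symmetry q_{Largo} = q_{Pike}; substituting into the reaction function, 1.25q_{Pike} = 13.75 and q_{Pike} = 11.

11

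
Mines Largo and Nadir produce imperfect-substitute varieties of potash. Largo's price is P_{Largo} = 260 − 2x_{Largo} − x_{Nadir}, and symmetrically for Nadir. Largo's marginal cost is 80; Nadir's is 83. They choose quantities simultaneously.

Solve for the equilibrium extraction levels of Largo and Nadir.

Mine Largo's profit: π = x_{Largo}(260 − 2x_{Largo} − x_{Nadir}) − 80x_{Largo}.
∂π/∂x_{Largo} = 180 − 4x_{Largo} − x_{Nadir} = 0 ⇒ x_{Largo} = 45 − 0.25x_{Nadir}.
Similarly x_{Nadir} = 44.25 − 0.25x_{Largo}.
Plugging x_{Nadir} into Largo's best response: x_{Largo} = 45 − 0.25(44.25 − 0.25x_{Largo}) ⇒ 0.9375x_{Largo} = 33.9375, so x_{Largo} = 36.2.
Then x_{Nadir} = 44.25 − 0.25·36.2 = 35.2.

36.2, 35.2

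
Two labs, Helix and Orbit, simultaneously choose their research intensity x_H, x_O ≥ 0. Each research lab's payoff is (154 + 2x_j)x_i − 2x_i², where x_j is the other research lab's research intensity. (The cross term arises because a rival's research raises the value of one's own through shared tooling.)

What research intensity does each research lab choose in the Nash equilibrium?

Helix's payoff is (154 + 2x_O)x_H − 2x_H².
∂π/∂x_H = 154 + 2x_O − 4x_H = 0, so x_H = 38.5 + 0.5x_O.
The game is symmetric, so in equilibrium x_O = x_H: the reaction function gives 0.5x_H = 38.5, hence x_H = 77.

77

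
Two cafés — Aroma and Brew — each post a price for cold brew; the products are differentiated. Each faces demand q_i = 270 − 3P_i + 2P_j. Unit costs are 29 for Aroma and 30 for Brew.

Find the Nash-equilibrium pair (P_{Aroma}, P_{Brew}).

89.4375, 89.8125

Aroma's profit: π = (P_{Aroma} − 29)(270 − 3P_{Aroma} + 2P_{Brew}).
∂π/∂P_{Aroma} = 357 − 6P_{Aroma} + 2P_{Brew} = 0 ⇒ P_{Aroma} = 59.5 + (1/3)P_{Brew}.
Similarly P_{Brew} = 60 + (1/3)P_{Aroma}.
Substituting the second reaction function into the first: P_{Aroma} = 59.5 + (1/3)(60 + (1/3)P_{Aroma}), which gives (8/9)P_{Aroma} = 79.5 ⇒ P_{Aroma} = 89.4375.
Then P_{Brew} = 60 + (1/3)·89.4375 = 89.8125.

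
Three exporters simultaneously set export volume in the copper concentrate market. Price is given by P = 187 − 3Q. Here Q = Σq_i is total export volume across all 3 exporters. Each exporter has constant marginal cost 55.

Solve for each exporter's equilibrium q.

A representative exporter's profit is π_i = q_i(187 − 3Q) − 55q_i, with Q = q_i + Σ_{j≠i} q_j.
First-order condition: 132 − 6q_i − 3Σ_{j≠i} q_j = 0.
In a symmetric equilibrium every exporter chooses the same q, so Σ_{j≠i} q_j = 2q. The condition becomes 132 − 12q = 0, giving q = 132/12 = 11.

11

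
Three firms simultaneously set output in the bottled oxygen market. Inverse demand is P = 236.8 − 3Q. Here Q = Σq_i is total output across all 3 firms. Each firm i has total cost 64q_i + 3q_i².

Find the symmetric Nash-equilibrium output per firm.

A representative firm's profit is π_i = q_i(236.8 − 3Q) − 64q_i − 3q_i², with Q = q_i + Σ_{j≠i} q_j.
First-order condition: 172.8 − 12q_i − 3Σ_{j≠i} q_j = 0.
In a symmetric equilibrium every firm chooses the same q, so Σ_{j≠i} q_j = 2q. The condition becomes 172.8 − 18q = 0, giving q = 172.8/18 = 9.6.

9.6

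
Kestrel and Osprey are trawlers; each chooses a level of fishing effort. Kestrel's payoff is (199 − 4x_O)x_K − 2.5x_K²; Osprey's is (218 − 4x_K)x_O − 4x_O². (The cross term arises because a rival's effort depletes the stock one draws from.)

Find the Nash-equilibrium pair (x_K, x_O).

30, 12.25

Expanding Kestrel's payoff: 199x_K − 4x_Ox_K − 2.5x_K².
∂π/∂x_K = 199 − 4x_O − 5x_K = 0, so x_K = 39.8 − 0.8x_O.
Likewise for Osprey: x_O = 27.25 − 0.5x_K.
Plugging x_O into Kestrel's best response: x_K = 39.8 − 0.8(27.25 − 0.5x_K) ⇒ 0.6x_K = 18, so x_K = 30.
Then x_O = 27.25 − 0.5·30 = 12.25.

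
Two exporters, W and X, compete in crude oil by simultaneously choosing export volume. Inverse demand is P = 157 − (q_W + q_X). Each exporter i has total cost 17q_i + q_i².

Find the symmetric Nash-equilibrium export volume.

Exporter W's profit: π = q_W(157 − (q_W + q_X)) − 17q_W − q_W².
∂π/∂q_W = 140 − 4q_W − q_X = 0, so q_W = 35 − 0.25q_X.
The game is symmetric, so in equilibrium q_X = q_W: the reaction function gives 1.25q_W = 35, hence q_W = 28.

28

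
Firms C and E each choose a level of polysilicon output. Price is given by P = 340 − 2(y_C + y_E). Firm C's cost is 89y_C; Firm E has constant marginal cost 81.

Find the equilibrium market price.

Firm C's profit: π = y_C(340 − 2(y_C + y_E)) − 89y_C.
∂π/∂y_C = 251 − 4y_C − 2y_E = 0, so y_C = 62.75 − 0.5y_E.
By the same steps for E: y_E = 64.75 − 0.5y_C.
Substituting the second reaction function into the first: y_C = 62.75 − 0.5(64.75 − 0.5y_C), which gives 0.75y_C = 30.375 ⇒ y_C = 40.5.
Then y_E = 64.75 − 0.5·40.5 = 44.5.
Equilibrium price: P = 340 − 2·85 = 170.

170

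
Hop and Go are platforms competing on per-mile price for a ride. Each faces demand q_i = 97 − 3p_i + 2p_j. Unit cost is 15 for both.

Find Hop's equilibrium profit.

1260.75

Hop's profit: π = (p_{Hop} − 15)(97 − 3p_{Hop} + 2p_{Go}).
∂π/∂p_{Hop} = 142 − 6p_{Hop} + 2p_{Go} = 0 ⇒ p_{Hop} = 71/3 + (1/3)p_{Go}.
Setting p_{Hop} = p_{Go} in the reaction function: p_{Hop} = 71/3 + (1/3)p_{Hop}, so p_{Hop} = (71/3) / (2/3) = 35.5.
q_{Hop} = 97 − 3·35.5 + 2·35.5 = 61.5.
Profit = (35.5 − 15)·61.5 = 1260.75.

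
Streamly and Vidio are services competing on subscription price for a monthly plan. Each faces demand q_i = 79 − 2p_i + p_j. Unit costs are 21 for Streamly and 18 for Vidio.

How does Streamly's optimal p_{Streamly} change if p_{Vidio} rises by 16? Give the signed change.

Streamly's profit: π = (p_{Streamly} − 21)(79 − 2p_{Streamly} + p_{Vidio}).
∂π/∂p_{Streamly} = 121 − 4p_{Streamly} + p_{Vidio} = 0 ⇒ p_{Streamly} = 30.25 + 0.25p_{Vidio}.
The reaction-function slope is 0.25, so a 16-unit rise in p_{Vidio} moves p_{Streamly} by 0.25 × 16 = 4. Streamly's best response rises — the actions are strategic complements.

4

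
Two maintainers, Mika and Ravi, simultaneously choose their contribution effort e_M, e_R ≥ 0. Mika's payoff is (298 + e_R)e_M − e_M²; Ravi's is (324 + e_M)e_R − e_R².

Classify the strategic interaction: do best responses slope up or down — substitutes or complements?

Expanding Mika's payoff: 298e_M + e_Re_M − e_M².
∂π/∂e_M = 298 + e_R − 2e_M = 0, so e_M = 149 + 0.5e_R.
The best-response slope de_M/de_R = 0.5 > 0: the reaction function is upward-sloping, so the choices are strategic complements.

strategic complements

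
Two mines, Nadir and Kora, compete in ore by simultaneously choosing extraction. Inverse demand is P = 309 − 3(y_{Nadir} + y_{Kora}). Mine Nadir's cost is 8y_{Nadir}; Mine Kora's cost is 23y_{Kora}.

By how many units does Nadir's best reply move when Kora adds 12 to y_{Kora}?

-6

Mine Nadir's profit: π = y_{Nadir}(309 − 3(y_{Nadir} + y_{Kora})) − 8y_{Nadir}.
∂π/∂y_{Nadir} = 301 − 6y_{Nadir} − 3y_{Kora} = 0, so y_{Nadir} = 301/6 − 0.5y_{Kora}.
The reaction-function slope is −0.5, so a 12-unit rise in y_{Kora} moves y_{Nadir} by −0.5 × 12 = −6. Nadir's best response falls — the actions are strategic substitutes.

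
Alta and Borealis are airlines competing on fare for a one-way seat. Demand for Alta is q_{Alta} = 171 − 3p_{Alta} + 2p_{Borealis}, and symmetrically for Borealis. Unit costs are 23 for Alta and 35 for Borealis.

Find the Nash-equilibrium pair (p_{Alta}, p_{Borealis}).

62.25, 66.75

Alta's profit: π = (p_{Alta} − 23)(171 − 3p_{Alta} + 2p_{Borealis}).
∂π/∂p_{Alta} = 240 − 6p_{Alta} + 2p_{Borealis} = 0 ⇒ p_{Alta} = 40 + (1/3)p_{Borealis}.
Similarly p_{Borealis} = 46 + (1/3)p_{Alta}.
Solving the two reaction functions simultaneously: (1 − (1/3)(1/3))p_{Alta} = 40 + (1/3)·46, so (8/9)p_{Alta} = 166/3 and p_{Alta} = 62.25.
Then p_{Borealis} = 46 + (1/3)·62.25 = 66.75.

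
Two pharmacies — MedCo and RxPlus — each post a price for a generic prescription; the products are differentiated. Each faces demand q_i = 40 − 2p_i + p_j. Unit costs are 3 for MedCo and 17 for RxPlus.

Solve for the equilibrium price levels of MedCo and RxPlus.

MedCo's profit: π = (p_{MedCo} − 3)(40 − 2p_{MedCo} + p_{RxPlus}).
∂π/∂p_{MedCo} = 46 − 4p_{MedCo} + p_{RxPlus} = 0 ⇒ p_{MedCo} = 11.5 + 0.25p_{RxPlus}.
Similarly p_{RxPlus} = 18.5 + 0.25p_{MedCo}.
Substituting the second reaction function into the first: p_{MedCo} = 11.5 + 0.25(18.5 + 0.25p_{MedCo}), which gives 0.9375p_{MedCo} = 16.125 ⇒ p_{MedCo} = 17.2.
Then p_{RxPlus} = 18.5 + 0.25·17.2 = 22.8.

17.2, 22.8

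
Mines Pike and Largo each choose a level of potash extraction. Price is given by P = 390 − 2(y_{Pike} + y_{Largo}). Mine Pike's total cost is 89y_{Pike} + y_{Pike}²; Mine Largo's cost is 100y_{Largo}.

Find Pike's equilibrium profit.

Mine Pike's profit: π = y_{Pike}(390 − 2(y_{Pike} + y_{Largo})) − 89y_{Pike} − y_{Pike}².
∂π/∂y_{Pike} = 301 − 6y_{Pike} − 2y_{Largo} = 0, so y_{Pike} = 301/6 − (1/3)y_{Largo}.
For Largo: ∂π/∂y_{Largo} = 290 − 4y_{Largo} − 2y_{Pike} = 0 ⇒ y_{Largo} = 72.5 − 0.5y_{Pike}.
Solving the two reaction functions simultaneously: (1 − (−1/3)(−0.5))y_{Pike} = 301/6 − (1/3)·72.5, so (5/6)y_{Pike} = 26 and y_{Pike} = 31.2.
Then y_{Largo} = 72.5 − 0.5·31.2 = 56.9.
Price P = 390 − 2·88.1 = 213.8.
Pike's profit: (213.8 − 89)·31.2 − (31.2)² = 2920.32.

2920.32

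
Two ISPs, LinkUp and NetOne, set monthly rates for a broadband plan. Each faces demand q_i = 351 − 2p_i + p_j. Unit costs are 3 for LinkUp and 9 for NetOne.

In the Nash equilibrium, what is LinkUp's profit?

27284.48

LinkUp's profit: π = (p_{LinkUp} − 3)(351 − 2p_{LinkUp} + p_{NetOne}).
∂π/∂p_{LinkUp} = 357 − 4p_{LinkUp} + p_{NetOne} = 0 ⇒ p_{LinkUp} = 89.25 + 0.25p_{NetOne}.
Similarly p_{NetOne} = 92.25 + 0.25p_{LinkUp}.
Plugging p_{NetOne} into LinkUp's best response: p_{LinkUp} = 89.25 + 0.25(92.25 + 0.25p_{LinkUp}) ⇒ 0.9375p_{LinkUp} = 112.3125, so p_{LinkUp} = 119.8.
Then p_{NetOne} = 92.25 + 0.25·119.8 = 122.2.
q_{LinkUp} = 351 − 2·119.8 + 122.2 = 233.6.
Profit = (119.8 − 3)·233.6 = 27284.48.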